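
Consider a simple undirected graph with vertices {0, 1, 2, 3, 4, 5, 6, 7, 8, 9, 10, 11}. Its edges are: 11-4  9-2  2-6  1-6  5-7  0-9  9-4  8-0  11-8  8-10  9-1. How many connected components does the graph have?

3

Component: {3}
Component: {5, 7}
Component: {0, 1, 2, 4, 6, 8, 9, 10, 11}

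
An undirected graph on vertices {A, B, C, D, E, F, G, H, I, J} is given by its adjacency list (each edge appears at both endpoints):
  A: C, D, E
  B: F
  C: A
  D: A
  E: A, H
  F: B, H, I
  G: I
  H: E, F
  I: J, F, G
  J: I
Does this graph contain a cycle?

|V| = 10, |E| = 9, number of components = 1.
A forest on 10 vertices with 1 component has exactly 9 edges, which matches — so no cycle.

No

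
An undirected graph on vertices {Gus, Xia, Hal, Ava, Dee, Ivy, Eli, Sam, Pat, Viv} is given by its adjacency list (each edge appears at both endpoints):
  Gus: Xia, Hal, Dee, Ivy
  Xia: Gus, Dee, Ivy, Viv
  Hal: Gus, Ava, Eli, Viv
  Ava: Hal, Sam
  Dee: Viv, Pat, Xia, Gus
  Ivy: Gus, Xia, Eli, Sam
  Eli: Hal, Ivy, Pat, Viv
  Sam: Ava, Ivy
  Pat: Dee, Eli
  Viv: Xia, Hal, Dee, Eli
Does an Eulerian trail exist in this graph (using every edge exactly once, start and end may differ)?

Yes

Degrees: Gus:4, Xia:4, Hal:4, Ava:2, Dee:4, Ivy:4, Eli:4, Sam:2, Pat:2, Viv:4
Odd-degree vertices: none (0 total).
The non-isolated vertices are connected and exactly 0 have odd degree, so an Eulerian trail exists.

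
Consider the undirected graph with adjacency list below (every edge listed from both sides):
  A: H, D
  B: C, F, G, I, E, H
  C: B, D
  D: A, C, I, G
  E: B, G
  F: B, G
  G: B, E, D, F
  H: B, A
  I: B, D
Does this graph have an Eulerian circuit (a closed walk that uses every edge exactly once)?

Yes

Degrees: A:2, B:6, C:2, D:4, E:2, F:2, G:4, H:2, I:2
All degrees are even and the non-isolated vertices are connected — an Eulerian circuit exists.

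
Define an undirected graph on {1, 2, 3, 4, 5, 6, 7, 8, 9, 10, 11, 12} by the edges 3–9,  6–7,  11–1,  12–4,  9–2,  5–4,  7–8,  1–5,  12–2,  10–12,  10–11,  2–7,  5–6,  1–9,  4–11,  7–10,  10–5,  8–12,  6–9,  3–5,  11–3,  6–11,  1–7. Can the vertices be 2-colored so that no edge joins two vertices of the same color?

Partition the vertices as {5, 7, 9, 11, 12} vs {1, 2, 3, 4, 6, 8, 10}. Each listed edge has one endpoint in each part, so the graph is bipartite.

Yes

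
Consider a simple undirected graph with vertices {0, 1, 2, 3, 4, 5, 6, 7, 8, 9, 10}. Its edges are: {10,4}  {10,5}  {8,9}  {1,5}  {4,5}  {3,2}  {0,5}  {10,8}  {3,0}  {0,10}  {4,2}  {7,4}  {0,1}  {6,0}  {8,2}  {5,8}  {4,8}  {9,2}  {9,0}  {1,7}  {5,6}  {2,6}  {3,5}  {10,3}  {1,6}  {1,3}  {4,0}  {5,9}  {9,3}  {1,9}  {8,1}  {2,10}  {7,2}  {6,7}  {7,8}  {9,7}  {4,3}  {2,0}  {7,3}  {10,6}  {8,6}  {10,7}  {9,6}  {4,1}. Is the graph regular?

Degrees: 0:8, 1:8, 2:8, 3:8, 4:8, 5:8, 6:8, 7:8, 8:8, 9:8, 10:8
All degrees equal 8; the graph is regular.

Yes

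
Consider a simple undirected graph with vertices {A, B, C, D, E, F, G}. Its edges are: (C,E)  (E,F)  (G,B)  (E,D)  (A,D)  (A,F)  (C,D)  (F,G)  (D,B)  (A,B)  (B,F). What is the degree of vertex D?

Neighbors of D: A, B, C, E.

4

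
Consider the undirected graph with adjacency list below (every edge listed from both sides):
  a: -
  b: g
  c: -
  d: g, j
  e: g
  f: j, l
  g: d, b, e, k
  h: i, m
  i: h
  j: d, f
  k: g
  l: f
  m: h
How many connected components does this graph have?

Component: {a}
Component: {c}
Component: {h, i, m}
Component: {b, d, e, f, g, j, k, l}

4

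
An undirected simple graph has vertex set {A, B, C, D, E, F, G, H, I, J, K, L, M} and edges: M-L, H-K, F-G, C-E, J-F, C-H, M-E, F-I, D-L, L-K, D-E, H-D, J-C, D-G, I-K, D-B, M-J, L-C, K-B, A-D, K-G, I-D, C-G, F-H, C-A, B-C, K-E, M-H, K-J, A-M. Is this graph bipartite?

Partition the vertices as {C, D, F, K, M} vs {A, B, E, G, H, I, J, L}. Each listed edge has one endpoint in each part, so the graph is bipartite.

Yes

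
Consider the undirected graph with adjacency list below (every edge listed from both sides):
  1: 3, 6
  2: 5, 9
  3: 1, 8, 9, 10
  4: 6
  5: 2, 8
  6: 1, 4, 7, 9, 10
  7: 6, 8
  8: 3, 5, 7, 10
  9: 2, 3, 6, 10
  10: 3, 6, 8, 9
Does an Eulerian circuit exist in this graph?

Degrees: 1:2, 2:2, 3:4, 4:1, 5:2, 6:5, 7:2, 8:4, 9:4, 10:4
4, 6 have odd degree; an Eulerian circuit needs every degree to be even, so none exists.

No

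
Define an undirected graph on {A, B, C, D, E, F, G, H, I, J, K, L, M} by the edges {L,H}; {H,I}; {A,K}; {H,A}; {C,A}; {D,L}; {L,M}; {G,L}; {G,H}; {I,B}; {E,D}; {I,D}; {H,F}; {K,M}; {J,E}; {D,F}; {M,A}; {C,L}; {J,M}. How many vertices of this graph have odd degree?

Degrees: A:4, B:1, C:2, D:4, E:2, F:2, G:2, H:5, I:3, J:2, K:2, L:5, M:4
Odd-degree vertices: B, H, I, L.

4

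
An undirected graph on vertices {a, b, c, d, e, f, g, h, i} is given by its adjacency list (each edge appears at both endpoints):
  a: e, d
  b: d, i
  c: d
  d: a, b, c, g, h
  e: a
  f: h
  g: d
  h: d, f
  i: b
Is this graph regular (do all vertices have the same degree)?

No

Degrees: a:2, b:2, c:1, d:5, e:1, f:1, g:1, h:2, i:1
Degrees are not all equal (e.g. deg(c)=1 but deg(d)=5); not regular.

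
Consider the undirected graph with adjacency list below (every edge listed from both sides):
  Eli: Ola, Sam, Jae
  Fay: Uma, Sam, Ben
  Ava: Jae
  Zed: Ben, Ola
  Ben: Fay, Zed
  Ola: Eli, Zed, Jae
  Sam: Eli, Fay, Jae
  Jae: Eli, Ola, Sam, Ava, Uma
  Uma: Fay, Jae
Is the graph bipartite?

Sam-Eli-Jae-Sam is an odd cycle (length 3), and a bipartite graph can contain only even cycles.

No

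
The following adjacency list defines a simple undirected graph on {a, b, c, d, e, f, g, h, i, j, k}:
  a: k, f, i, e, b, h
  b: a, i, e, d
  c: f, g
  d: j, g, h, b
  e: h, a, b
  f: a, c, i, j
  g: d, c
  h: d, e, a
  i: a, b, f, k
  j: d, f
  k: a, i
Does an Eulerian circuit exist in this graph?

No

Degrees: a:6, b:4, c:2, d:4, e:3, f:4, g:2, h:3, i:4, j:2, k:2
Vertices with odd degree: e, h. An Eulerian circuit requires all degrees even.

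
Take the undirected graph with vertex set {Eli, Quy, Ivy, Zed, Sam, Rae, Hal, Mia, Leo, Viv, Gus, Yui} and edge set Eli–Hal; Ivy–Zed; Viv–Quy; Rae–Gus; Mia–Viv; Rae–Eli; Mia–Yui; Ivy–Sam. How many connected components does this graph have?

Component: {Leo}
Component: {Ivy, Zed, Sam}
Component: {Eli, Rae, Hal, Gus}
Component: {Quy, Mia, Viv, Yui}

4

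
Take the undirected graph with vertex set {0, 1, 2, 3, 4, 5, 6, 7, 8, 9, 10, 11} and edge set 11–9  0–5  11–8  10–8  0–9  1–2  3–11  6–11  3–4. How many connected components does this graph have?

Component: {7}
Component: {1, 2}
Component: {0, 3, 4, 5, 6, 8, 9, 10, 11}

3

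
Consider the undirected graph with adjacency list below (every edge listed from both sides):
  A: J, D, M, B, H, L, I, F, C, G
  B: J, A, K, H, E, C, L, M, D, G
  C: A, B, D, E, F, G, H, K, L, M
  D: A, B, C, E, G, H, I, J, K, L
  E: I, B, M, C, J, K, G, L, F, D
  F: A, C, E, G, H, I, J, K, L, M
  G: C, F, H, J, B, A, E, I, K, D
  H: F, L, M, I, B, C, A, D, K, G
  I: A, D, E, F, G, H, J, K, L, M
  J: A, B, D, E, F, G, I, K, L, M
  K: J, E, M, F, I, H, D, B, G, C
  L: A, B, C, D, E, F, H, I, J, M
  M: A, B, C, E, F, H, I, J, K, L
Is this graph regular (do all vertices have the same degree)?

Degrees: A:10, B:10, C:10, D:10, E:10, F:10, G:10, H:10, I:10, J:10, K:10, L:10, M:10
Every vertex has degree 10, so the graph is 10-regular.

Yes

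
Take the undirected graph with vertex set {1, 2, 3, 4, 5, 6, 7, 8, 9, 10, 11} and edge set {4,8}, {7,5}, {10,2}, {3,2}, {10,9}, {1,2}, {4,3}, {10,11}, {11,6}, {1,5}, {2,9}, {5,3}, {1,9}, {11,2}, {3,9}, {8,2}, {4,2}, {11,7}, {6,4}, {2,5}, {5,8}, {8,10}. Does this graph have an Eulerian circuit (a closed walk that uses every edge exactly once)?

Degrees: 1:3, 2:8, 3:4, 4:4, 5:5, 6:2, 7:2, 8:4, 9:4, 10:4, 11:4
Vertices with odd degree: 1, 5. An Eulerian circuit requires all degrees even.

No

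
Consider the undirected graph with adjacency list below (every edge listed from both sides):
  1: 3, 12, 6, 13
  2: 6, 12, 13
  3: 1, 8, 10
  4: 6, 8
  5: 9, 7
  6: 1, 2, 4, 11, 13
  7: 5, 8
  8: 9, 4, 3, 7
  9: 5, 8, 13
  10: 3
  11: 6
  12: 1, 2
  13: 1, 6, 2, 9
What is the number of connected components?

1

Component: {1, 2, 3, 4, 5, 6, 7, 8, 9, 10, 11, 12, 13}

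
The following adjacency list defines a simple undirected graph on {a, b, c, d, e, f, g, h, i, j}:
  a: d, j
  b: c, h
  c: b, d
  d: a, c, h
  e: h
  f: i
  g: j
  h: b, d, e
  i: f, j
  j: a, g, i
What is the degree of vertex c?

Neighbors of c: b, d.

2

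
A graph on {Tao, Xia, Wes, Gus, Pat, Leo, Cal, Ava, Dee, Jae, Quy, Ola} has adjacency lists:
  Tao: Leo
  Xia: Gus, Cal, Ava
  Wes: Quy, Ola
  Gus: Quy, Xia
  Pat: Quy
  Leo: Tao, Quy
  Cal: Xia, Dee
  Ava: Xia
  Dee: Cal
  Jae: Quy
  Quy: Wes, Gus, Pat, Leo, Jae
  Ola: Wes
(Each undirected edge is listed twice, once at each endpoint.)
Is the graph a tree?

Yes

The graph has 12 vertices and 11 edges.
Connected and |E| = |V| - 1, which characterizes a tree.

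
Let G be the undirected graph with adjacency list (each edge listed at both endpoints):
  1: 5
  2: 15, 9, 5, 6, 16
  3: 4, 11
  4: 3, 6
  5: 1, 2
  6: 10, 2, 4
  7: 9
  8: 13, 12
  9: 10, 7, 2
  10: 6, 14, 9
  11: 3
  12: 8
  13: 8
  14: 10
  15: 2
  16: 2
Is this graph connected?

No

Component: {8, 12, 13}
Component: {1, 2, 3, 4, 5, 6, 7, 9, 10, 11, 14, 15, 16}
No edge joins these 2 groups, so the graph is disconnected.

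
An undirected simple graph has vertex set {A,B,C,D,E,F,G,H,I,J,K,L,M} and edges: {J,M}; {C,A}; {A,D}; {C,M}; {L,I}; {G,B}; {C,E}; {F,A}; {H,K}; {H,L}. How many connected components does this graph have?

3

Component: {B, G}
Component: {H, I, K, L}
Component: {A, C, D, E, F, J, M}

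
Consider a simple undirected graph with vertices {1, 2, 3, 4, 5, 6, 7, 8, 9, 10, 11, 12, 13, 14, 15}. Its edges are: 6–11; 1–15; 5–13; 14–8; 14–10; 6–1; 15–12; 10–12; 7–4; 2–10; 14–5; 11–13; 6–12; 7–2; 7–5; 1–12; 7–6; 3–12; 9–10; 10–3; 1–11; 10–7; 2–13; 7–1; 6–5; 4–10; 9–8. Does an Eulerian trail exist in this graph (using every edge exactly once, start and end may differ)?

Degrees: 1:5, 2:3, 3:2, 4:2, 5:4, 6:5, 7:6, 8:2, 9:2, 10:7, 11:3, 12:5, 13:3, 14:3, 15:2
Odd-degree vertices: 1, 2, 6, 10, 11, 12, 13, 14 (8 total).
With 8 odd-degree vertices (more than two), no single trail can use every edge.

No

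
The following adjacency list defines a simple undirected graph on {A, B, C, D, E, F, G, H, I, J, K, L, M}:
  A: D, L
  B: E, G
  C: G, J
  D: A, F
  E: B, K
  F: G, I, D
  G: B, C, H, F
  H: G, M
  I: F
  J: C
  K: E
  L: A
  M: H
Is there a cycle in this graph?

No

The graph has 13 vertices, 12 edges, and 1 connected component.
Since 12 = 13 - 1, the graph is a forest and contains no cycle.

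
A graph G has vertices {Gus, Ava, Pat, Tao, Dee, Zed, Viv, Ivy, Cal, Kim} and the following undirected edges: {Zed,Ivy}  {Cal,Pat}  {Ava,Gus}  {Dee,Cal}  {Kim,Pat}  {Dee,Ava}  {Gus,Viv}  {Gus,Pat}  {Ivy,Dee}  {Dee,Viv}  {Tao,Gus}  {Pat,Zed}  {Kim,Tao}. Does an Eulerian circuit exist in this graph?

Yes

Degrees: Gus:4, Ava:2, Pat:4, Tao:2, Dee:4, Zed:2, Viv:2, Ivy:2, Cal:2, Kim:2
All degrees are even and the non-isolated vertices are connected — an Eulerian circuit exists.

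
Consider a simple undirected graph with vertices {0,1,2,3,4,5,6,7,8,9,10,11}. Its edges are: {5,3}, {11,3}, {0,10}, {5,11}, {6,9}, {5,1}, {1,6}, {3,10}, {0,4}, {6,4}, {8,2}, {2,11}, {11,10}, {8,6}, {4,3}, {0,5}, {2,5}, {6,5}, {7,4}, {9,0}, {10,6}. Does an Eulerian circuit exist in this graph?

No

Degrees: 0:4, 1:2, 2:3, 3:4, 4:4, 5:6, 6:6, 7:1, 8:2, 9:2, 10:4, 11:4
2, 7 have odd degree; an Eulerian circuit needs every degree to be even, so none exists.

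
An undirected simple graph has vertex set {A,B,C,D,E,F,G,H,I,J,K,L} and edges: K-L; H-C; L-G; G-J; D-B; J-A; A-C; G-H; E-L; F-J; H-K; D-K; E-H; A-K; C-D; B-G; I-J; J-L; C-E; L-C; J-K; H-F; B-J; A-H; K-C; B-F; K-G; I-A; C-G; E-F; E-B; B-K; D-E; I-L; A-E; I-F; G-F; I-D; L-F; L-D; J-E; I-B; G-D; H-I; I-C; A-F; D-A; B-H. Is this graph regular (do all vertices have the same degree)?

Degrees: A:8, B:8, C:8, D:8, E:8, F:8, G:8, H:8, I:8, J:8, K:8, L:8
Every vertex has degree 8, so the graph is 8-regular.

Yes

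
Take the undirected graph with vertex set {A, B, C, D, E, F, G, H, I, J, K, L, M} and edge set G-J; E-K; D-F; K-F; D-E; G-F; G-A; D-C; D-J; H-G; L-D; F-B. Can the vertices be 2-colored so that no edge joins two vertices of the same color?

Partition the vertices as {B, D, G, I, K, M} vs {A, C, E, F, H, J, L}. Each listed edge has one endpoint in each part, so the graph is bipartite.

Yes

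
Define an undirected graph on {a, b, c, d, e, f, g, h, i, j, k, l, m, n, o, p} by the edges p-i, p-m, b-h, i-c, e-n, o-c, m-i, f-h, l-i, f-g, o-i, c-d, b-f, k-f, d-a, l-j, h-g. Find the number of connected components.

3

Component: {e, n}
Component: {b, f, g, h, k}
Component: {a, c, d, i, j, l, m, o, p}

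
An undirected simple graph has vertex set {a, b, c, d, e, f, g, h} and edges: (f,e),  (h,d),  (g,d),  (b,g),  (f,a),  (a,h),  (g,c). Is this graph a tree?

Yes

|V| = 8, |E| = 7.
Connected and |E| = |V| - 1, which characterizes a tree.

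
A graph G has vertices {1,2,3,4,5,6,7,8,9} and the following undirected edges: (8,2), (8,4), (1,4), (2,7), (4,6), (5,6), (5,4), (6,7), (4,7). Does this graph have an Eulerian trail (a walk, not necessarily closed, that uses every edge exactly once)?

No

Degrees: 1:1, 2:2, 3:0, 4:5, 5:2, 6:3, 7:3, 8:2, 9:0
Odd-degree vertices: 1, 4, 6, 7 (4 total).
An Eulerian trail requires 0 or 2 odd-degree vertices; here there are 4.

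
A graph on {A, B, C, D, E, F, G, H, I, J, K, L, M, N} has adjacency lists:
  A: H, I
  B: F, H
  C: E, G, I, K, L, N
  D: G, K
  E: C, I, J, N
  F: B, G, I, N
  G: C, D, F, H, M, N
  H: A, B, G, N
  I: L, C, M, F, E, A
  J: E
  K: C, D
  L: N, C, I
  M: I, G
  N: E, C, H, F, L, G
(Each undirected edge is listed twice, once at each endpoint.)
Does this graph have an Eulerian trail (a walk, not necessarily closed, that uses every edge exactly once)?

Yes

Degrees: A:2, B:2, C:6, D:2, E:4, F:4, G:6, H:4, I:6, J:1, K:2, L:3, M:2, N:6
Odd-degree vertices: J, L (2 total).
The non-isolated vertices are connected and exactly 2 have odd degree, so an Eulerian trail exists (from J to L).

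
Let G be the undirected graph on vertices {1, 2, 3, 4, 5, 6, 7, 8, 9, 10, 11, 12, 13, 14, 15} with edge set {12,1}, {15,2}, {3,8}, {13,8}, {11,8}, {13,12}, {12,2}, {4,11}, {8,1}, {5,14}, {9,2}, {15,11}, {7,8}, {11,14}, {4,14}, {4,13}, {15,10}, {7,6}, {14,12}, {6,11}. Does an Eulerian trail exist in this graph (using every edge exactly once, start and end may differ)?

No

Degrees: 1:2, 2:3, 3:1, 4:3, 5:1, 6:2, 7:2, 8:5, 9:1, 10:1, 11:5, 12:4, 13:3, 14:4, 15:3
Odd-degree vertices: 2, 3, 4, 5, 8, 9, 10, 11, 13, 15 (10 total).
An Eulerian trail requires 0 or 2 odd-degree vertices; here there are 10.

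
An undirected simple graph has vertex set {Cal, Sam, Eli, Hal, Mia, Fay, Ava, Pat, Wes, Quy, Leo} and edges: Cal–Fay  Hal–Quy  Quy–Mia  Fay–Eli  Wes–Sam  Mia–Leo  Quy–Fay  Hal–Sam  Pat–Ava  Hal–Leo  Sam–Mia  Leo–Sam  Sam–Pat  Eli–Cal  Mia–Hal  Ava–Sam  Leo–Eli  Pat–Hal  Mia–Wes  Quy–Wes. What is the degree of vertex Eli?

3

Neighbors of Eli: Cal, Fay, Leo.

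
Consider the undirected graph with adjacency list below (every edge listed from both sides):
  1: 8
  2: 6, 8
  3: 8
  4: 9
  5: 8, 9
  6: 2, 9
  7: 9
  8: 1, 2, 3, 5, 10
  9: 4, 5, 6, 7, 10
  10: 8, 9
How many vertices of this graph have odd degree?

6

Degrees: 1:1, 2:2, 3:1, 4:1, 5:2, 6:2, 7:1, 8:5, 9:5, 10:2
Odd-degree vertices: 1, 3, 4, 7, 8, 9.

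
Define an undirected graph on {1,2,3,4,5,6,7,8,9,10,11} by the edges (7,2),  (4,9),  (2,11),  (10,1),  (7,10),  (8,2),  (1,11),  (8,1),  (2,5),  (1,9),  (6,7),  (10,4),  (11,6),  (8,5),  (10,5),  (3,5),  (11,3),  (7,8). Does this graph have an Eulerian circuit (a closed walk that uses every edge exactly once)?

Yes

Degrees: 1:4, 2:4, 3:2, 4:2, 5:4, 6:2, 7:4, 8:4, 9:2, 10:4, 11:4
All degrees are even and the non-isolated vertices are connected — an Eulerian circuit exists.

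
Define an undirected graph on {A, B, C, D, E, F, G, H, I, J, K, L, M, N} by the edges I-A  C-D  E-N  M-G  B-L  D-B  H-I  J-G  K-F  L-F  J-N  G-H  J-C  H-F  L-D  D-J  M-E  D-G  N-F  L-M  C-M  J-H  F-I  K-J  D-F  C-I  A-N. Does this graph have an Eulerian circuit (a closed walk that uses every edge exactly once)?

Degrees: A:2, B:2, C:4, D:6, E:2, F:6, G:4, H:4, I:4, J:6, K:2, L:4, M:4, N:4
All degrees are even and the non-isolated vertices are connected — an Eulerian circuit exists.

Yes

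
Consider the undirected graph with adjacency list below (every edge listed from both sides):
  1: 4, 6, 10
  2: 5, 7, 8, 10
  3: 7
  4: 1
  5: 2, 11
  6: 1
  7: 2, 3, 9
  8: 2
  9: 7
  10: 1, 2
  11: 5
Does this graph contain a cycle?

No

The graph has 11 vertices, 10 edges, and 1 connected component.
A forest on 11 vertices with 1 component has exactly 10 edges, which matches — so no cycle.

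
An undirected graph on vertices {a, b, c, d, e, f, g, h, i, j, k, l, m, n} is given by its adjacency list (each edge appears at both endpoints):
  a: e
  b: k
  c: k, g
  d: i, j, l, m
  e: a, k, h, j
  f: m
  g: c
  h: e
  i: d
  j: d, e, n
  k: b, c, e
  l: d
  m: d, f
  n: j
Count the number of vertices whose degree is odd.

Degrees: a:1, b:1, c:2, d:4, e:4, f:1, g:1, h:1, i:1, j:3, k:3, l:1, m:2, n:1
Odd-degree vertices: a, b, f, g, h, i, j, k, l, n.

10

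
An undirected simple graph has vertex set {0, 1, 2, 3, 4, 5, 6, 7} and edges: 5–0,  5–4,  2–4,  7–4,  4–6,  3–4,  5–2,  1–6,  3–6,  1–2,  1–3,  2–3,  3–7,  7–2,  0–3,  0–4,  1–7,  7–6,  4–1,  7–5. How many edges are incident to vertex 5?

4

Neighbors of 5: 0, 2, 4, 7.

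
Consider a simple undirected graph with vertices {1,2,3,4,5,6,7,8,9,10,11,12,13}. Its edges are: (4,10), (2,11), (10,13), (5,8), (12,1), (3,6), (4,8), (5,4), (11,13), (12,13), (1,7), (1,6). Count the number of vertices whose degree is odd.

Degrees: 1:3, 2:1, 3:1, 4:3, 5:2, 6:2, 7:1, 8:2, 9:0, 10:2, 11:2, 12:2, 13:3
Odd-degree vertices: 1, 2, 3, 4, 7, 13.

6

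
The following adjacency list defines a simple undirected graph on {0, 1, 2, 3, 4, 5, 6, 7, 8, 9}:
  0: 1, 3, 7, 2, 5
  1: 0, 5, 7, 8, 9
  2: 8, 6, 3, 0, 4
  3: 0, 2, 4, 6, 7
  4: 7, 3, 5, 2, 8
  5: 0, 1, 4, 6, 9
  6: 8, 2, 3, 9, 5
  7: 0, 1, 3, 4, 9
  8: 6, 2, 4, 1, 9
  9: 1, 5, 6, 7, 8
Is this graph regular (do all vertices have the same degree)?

Yes

Degrees: 0:5, 1:5, 2:5, 3:5, 4:5, 5:5, 6:5, 7:5, 8:5, 9:5
All degrees equal 5; the graph is regular.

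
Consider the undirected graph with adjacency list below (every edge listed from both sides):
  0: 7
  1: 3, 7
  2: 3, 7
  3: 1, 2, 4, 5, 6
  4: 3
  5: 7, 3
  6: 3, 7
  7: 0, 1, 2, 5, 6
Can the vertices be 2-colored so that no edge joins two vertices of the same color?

Yes

A valid 2-coloring puts {3, 7} on one side and {0, 1, 2, 4, 5, 6} on the other; every edge crosses between the two sides.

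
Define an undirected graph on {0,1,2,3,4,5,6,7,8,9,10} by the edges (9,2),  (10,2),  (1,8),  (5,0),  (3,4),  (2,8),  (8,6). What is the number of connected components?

Component: {7}
Component: {0, 5}
Component: {3, 4}
Component: {1, 2, 6, 8, 9, 10}

4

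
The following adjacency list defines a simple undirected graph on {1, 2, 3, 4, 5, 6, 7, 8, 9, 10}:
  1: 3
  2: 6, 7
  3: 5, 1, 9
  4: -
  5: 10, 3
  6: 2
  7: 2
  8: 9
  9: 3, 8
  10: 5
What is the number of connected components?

3

Component: {4}
Component: {2, 6, 7}
Component: {1, 3, 5, 8, 9, 10}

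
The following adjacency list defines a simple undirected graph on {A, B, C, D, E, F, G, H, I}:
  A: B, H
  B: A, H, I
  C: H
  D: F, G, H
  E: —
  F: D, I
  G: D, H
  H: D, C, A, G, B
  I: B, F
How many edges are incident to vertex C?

Neighbors of C: H.

1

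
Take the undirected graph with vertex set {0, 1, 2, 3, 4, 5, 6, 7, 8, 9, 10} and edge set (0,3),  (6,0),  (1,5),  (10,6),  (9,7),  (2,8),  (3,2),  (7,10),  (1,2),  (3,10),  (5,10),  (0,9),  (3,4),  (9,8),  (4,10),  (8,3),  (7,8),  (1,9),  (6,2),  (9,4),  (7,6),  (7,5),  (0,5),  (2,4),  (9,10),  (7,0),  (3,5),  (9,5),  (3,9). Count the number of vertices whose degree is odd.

4

Degrees: 0:5, 1:3, 2:5, 3:7, 4:4, 5:6, 6:4, 7:6, 8:4, 9:8, 10:6
Odd-degree vertices: 0, 1, 2, 3.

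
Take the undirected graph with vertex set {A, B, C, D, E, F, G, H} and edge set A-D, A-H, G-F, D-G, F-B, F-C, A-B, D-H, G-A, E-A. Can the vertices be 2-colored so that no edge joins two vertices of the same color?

No

A-D-H-A is an odd cycle (length 3), and a bipartite graph can contain only even cycles.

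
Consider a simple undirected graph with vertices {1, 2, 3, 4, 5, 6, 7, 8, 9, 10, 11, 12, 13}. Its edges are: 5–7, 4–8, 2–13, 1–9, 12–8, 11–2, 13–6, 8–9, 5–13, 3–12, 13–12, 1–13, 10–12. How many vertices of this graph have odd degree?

8

Degrees: 1:2, 2:2, 3:1, 4:1, 5:2, 6:1, 7:1, 8:3, 9:2, 10:1, 11:1, 12:4, 13:5
Odd-degree vertices: 3, 4, 6, 7, 8, 10, 11, 13.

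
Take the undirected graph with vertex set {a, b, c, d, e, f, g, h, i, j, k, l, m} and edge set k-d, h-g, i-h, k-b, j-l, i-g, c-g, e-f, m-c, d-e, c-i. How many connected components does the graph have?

4

Component: {a}
Component: {j, l}
Component: {b, d, e, f, k}
Component: {c, g, h, i, m}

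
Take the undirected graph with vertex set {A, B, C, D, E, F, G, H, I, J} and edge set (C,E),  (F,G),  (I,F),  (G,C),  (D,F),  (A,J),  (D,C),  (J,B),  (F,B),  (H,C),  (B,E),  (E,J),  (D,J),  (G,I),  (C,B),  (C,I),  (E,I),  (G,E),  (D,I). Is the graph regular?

No

Degrees: A:1, B:4, C:6, D:4, E:5, F:4, G:4, H:1, I:5, J:4
Vertex A has degree 1 while C has degree 6, so the graph is not regular.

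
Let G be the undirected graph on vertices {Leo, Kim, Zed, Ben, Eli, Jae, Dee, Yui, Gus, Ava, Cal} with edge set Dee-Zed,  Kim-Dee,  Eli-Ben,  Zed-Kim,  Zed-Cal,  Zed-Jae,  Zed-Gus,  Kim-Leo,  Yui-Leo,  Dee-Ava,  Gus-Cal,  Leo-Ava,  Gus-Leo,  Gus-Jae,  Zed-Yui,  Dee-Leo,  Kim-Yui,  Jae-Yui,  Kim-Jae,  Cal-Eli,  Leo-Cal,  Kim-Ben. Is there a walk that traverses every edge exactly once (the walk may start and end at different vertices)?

Degrees: Leo:6, Kim:6, Zed:6, Ben:2, Eli:2, Jae:4, Dee:4, Yui:4, Gus:4, Ava:2, Cal:4
Odd-degree vertices: none (0 total).
The non-isolated vertices are connected and exactly 0 have odd degree, so an Eulerian trail exists.

Yes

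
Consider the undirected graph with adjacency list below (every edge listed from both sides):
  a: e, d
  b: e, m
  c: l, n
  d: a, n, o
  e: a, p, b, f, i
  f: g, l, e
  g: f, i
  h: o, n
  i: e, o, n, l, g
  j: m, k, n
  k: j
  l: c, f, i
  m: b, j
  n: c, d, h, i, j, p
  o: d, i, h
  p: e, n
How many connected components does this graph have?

Component: {a, b, c, d, e, f, g, h, i, j, k, l, m, n, o, p}

1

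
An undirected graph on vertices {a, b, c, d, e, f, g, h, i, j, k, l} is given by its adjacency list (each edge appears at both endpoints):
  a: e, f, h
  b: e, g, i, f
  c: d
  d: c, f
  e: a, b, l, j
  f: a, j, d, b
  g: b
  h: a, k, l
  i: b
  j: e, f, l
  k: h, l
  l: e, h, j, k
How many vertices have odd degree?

6

Degrees: a:3, b:4, c:1, d:2, e:4, f:4, g:1, h:3, i:1, j:3, k:2, l:4
Odd-degree vertices: a, c, g, h, i, j.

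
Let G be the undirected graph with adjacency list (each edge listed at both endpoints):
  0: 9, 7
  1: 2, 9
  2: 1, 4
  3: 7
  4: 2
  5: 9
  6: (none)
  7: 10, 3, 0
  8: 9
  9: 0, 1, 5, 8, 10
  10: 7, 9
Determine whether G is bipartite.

Yes

A valid 2-coloring puts {2, 6, 7, 9} on one side and {0, 1, 3, 4, 5, 8, 10} on the other; every edge crosses between the two sides.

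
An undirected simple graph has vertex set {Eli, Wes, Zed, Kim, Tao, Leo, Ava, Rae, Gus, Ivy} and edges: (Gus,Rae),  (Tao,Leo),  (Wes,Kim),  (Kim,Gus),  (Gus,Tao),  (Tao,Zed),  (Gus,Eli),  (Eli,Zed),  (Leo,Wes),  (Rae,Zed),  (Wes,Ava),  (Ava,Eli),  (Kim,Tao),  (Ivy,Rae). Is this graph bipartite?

No

Gus-Kim-Tao-Gus is an odd cycle (length 3), and a bipartite graph can contain only even cycles.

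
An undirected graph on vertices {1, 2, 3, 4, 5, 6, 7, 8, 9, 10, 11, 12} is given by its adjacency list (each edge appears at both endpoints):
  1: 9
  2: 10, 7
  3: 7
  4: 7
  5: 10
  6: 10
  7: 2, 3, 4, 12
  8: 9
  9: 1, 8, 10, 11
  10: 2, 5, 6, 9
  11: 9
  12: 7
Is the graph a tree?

The graph has 12 vertices and 11 edges.
Connected and |E| = |V| - 1, which characterizes a tree.

Yes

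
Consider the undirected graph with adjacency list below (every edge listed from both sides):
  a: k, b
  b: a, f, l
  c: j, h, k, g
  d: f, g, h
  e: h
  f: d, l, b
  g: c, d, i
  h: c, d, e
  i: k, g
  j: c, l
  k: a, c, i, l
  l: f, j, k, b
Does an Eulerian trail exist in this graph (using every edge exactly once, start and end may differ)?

Degrees: a:2, b:3, c:4, d:3, e:1, f:3, g:3, h:3, i:2, j:2, k:4, l:4
Odd-degree vertices: b, d, e, f, g, h (6 total).
An Eulerian trail requires 0 or 2 odd-degree vertices; here there are 6.

No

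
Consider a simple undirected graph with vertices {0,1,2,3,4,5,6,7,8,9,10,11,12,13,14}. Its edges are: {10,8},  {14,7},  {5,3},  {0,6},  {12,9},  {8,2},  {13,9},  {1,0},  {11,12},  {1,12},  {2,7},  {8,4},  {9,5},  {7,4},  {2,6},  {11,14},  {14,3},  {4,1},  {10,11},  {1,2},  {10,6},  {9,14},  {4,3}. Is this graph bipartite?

Partition the vertices as {1, 3, 6, 7, 8, 9, 11} vs {0, 2, 4, 5, 10, 12, 13, 14}. Each listed edge has one endpoint in each part, so the graph is bipartite.

Yes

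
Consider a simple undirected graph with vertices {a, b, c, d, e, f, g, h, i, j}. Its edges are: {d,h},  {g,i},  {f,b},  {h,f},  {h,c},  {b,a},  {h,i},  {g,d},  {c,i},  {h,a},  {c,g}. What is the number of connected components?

3

Component: {e}
Component: {j}
Component: {a, b, c, d, f, g, h, i}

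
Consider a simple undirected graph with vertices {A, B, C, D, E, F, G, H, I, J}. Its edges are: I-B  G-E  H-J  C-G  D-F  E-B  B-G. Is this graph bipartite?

The cycle E-G-B-E has length 3, which is odd, so the graph is not bipartite.

No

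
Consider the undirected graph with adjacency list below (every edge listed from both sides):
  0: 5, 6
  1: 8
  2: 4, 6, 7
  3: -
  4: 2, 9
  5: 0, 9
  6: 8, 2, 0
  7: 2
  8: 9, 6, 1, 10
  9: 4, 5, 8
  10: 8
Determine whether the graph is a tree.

No

The graph has 11 vertices and 11 edges.
It splits into 2 components, so it cannot be a tree.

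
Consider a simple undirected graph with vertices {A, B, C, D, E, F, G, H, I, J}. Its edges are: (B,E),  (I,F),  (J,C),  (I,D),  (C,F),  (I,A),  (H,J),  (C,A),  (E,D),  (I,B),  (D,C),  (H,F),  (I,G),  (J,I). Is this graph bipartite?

A valid 2-coloring puts {C, E, H, I} on one side and {A, B, D, F, G, J} on the other; every edge crosses between the two sides.

Yes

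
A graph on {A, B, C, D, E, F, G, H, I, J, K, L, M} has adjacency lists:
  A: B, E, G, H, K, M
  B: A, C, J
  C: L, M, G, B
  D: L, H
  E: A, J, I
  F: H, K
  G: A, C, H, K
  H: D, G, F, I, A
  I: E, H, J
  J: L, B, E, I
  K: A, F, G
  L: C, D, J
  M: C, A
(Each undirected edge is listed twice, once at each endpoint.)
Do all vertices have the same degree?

No

Degrees: A:6, B:3, C:4, D:2, E:3, F:2, G:4, H:5, I:3, J:4, K:3, L:3, M:2
Vertex D has degree 2 while A has degree 6, so the graph is not regular.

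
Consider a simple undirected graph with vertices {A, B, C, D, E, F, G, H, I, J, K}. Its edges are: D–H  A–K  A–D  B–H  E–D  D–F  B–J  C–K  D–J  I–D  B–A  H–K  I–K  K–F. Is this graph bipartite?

Partition the vertices as {B, D, G, K} vs {A, C, E, F, H, I, J}. Each listed edge has one endpoint in each part, so the graph is bipartite.

Yes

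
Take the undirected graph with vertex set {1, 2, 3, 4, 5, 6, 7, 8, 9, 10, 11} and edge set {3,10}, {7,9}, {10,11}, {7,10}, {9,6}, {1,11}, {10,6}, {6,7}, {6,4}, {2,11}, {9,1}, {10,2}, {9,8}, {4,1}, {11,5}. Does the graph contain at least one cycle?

|V| = 11, |E| = 15, number of components = 1.
Since 15 > 11 - 1, a cycle must exist; for instance 1-9-6-10-11-1.

Yes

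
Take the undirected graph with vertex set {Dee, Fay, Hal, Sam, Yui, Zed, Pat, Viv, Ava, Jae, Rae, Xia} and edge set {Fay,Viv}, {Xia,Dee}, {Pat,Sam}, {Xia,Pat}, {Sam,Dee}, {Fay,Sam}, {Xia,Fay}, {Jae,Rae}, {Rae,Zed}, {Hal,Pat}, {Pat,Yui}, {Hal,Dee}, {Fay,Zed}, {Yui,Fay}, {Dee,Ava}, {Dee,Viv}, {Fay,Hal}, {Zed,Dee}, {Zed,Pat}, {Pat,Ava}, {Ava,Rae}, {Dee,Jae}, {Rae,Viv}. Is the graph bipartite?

Partition the vertices as {Hal, Sam, Yui, Zed, Viv, Ava, Jae, Xia} vs {Dee, Fay, Pat, Rae}. Each listed edge has one endpoint in each part, so the graph is bipartite.

Yes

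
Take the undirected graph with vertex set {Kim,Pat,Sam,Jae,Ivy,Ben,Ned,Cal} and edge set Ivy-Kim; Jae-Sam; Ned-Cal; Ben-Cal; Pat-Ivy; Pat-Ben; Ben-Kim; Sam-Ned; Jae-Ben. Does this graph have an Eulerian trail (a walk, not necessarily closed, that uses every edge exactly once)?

Yes

Degrees: Kim:2, Pat:2, Sam:2, Jae:2, Ivy:2, Ben:4, Ned:2, Cal:2
Odd-degree vertices: none (0 total).
With 0 odd-degree vertices and all edges in one connected piece, an Eulerian trail exists.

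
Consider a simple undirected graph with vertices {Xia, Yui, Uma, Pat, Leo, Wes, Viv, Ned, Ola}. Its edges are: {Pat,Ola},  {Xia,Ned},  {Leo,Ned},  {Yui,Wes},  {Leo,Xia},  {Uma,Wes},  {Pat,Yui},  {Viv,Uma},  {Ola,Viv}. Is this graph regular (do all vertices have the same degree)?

Yes

Degrees: Xia:2, Yui:2, Uma:2, Pat:2, Leo:2, Wes:2, Viv:2, Ned:2, Ola:2
Every vertex has degree 2, so the graph is 2-regular.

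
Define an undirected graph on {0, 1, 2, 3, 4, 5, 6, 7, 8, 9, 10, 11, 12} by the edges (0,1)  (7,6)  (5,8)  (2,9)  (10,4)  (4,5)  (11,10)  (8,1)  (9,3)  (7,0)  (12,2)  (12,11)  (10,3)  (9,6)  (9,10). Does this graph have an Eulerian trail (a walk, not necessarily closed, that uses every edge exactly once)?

Yes

Degrees: 0:2, 1:2, 2:2, 3:2, 4:2, 5:2, 6:2, 7:2, 8:2, 9:4, 10:4, 11:2, 12:2
Odd-degree vertices: none (0 total).
With 0 odd-degree vertices and all edges in one connected piece, an Eulerian trail exists.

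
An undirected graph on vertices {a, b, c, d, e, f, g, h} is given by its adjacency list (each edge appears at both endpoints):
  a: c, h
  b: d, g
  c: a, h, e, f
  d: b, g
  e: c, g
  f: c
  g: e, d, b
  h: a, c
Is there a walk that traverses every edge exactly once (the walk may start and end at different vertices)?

Degrees: a:2, b:2, c:4, d:2, e:2, f:1, g:3, h:2
Odd-degree vertices: f, g (2 total).
With 2 odd-degree vertices and all edges in one connected piece, an Eulerian trail exists (from f to g).

Yes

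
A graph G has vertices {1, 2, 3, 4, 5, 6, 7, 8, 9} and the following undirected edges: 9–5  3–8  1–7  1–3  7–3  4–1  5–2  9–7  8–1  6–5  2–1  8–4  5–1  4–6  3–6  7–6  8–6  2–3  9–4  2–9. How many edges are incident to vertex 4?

Neighbors of 4: 1, 6, 8, 9.

4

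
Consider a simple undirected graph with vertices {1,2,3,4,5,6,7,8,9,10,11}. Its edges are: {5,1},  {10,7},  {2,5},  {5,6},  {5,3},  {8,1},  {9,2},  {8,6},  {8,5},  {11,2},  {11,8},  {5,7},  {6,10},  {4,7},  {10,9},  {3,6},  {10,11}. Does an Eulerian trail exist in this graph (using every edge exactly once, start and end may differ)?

Degrees: 1:2, 2:3, 3:2, 4:1, 5:6, 6:4, 7:3, 8:4, 9:2, 10:4, 11:3
Odd-degree vertices: 2, 4, 7, 11 (4 total).
With 4 odd-degree vertices (more than two), no single trail can use every edge.

No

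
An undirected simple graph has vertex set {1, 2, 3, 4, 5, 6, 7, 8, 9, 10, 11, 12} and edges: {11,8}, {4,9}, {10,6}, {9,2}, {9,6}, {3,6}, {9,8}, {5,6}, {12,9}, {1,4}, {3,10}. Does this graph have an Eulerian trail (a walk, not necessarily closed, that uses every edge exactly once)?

Degrees: 1:1, 2:1, 3:2, 4:2, 5:1, 6:4, 7:0, 8:2, 9:5, 10:2, 11:1, 12:1
Odd-degree vertices: 1, 2, 5, 9, 11, 12 (6 total).
With 6 odd-degree vertices (more than two), no single trail can use every edge.

No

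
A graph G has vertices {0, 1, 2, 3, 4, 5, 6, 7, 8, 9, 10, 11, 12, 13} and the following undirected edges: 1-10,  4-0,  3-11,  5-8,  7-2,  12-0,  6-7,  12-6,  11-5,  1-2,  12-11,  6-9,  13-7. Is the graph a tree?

Yes

The graph has 14 vertices and 13 edges.
It is connected with exactly 13 edges, hence acyclic — it is a tree.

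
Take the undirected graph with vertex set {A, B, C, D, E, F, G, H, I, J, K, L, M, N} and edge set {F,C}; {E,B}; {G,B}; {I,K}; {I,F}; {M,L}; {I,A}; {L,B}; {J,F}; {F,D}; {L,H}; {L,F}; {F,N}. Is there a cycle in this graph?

No

The graph has 14 vertices, 13 edges, and 1 connected component.
A forest on 14 vertices with 1 component has exactly 13 edges, which matches — so no cycle.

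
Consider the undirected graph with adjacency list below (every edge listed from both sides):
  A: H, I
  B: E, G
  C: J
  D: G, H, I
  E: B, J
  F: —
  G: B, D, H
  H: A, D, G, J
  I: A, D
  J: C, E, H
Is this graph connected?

No

Component: {F}
Component: {A, B, C, D, E, G, H, I, J}
There are 2 separate components, so the graph is not connected.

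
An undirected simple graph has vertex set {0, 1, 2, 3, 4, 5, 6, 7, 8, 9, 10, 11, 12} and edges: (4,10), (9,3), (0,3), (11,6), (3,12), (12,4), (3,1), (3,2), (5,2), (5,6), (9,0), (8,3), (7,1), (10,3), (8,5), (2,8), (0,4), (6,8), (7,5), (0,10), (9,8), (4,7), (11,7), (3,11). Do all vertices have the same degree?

No

Degrees: 0:4, 1:2, 2:3, 3:8, 4:4, 5:4, 6:3, 7:4, 8:5, 9:3, 10:3, 11:3, 12:2
Vertex 1 has degree 2 while 3 has degree 8, so the graph is not regular.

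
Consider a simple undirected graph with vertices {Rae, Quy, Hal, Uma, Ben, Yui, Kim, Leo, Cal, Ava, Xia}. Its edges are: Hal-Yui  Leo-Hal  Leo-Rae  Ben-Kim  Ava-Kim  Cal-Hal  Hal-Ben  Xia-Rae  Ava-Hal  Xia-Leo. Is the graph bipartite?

No

Rae-Leo-Xia-Rae is an odd cycle (length 3), and a bipartite graph can contain only even cycles.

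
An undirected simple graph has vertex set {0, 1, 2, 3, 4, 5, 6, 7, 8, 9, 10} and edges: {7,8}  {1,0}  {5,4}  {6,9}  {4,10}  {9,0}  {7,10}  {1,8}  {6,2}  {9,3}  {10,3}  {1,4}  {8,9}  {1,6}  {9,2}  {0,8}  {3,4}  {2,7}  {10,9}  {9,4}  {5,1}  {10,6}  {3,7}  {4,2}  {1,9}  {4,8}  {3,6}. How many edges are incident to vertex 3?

Neighbors of 3: 4, 6, 7, 9, 10.

5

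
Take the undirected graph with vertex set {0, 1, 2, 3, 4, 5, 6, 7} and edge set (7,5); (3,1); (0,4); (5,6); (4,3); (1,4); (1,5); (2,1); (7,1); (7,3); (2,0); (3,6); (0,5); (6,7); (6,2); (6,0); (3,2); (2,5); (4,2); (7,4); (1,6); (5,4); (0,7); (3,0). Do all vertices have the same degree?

Degrees: 0:6, 1:6, 2:6, 3:6, 4:6, 5:6, 6:6, 7:6
All degrees equal 6; the graph is regular.

Yes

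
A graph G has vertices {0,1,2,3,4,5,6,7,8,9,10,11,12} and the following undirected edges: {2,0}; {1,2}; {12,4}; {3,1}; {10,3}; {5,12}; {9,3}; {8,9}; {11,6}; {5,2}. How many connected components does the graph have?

Component: {7}
Component: {6, 11}
Component: {0, 1, 2, 3, 4, 5, 8, 9, 10, 12}

3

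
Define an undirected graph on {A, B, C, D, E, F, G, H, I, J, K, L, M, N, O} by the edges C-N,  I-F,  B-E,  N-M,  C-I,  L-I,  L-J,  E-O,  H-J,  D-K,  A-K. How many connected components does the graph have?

4

Component: {G}
Component: {A, D, K}
Component: {B, E, O}
Component: {C, F, H, I, J, L, M, N}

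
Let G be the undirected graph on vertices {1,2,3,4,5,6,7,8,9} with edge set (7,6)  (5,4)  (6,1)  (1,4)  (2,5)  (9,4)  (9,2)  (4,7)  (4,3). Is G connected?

No

Component: {8}
Component: {1, 2, 3, 4, 5, 6, 7, 9}
There are 2 separate components, so the graph is not connected.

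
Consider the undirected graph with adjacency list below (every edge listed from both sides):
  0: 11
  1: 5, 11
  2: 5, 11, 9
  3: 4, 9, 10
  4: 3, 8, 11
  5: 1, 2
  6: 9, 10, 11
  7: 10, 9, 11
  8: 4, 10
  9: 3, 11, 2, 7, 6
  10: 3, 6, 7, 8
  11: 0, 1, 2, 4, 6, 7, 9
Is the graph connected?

Yes

Starting from 0 and exploring outward reaches every vertex (0, 11, 6, 1, 4, 7, 2, 9, 10, 5, 8, 3); the graph is connected.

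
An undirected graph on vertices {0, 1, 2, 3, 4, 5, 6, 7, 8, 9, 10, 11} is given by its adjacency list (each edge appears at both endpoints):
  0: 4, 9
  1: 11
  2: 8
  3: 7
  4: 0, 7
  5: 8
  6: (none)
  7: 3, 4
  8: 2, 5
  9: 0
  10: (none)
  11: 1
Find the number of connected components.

5

Component: {6}
Component: {10}
Component: {1, 11}
Component: {2, 5, 8}
Component: {0, 3, 4, 7, 9}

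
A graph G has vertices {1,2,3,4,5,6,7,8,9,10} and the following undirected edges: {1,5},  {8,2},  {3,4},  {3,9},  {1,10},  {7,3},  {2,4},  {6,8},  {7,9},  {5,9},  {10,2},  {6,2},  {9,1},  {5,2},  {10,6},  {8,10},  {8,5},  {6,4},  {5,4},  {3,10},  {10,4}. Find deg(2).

Neighbors of 2: 4, 5, 6, 8, 10.

5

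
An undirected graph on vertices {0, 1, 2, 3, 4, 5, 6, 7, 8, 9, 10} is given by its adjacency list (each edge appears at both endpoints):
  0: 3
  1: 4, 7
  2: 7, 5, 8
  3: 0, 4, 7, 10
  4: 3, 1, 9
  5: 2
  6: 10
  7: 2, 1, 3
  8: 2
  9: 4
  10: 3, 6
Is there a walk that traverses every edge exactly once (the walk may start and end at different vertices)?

No

Degrees: 0:1, 1:2, 2:3, 3:4, 4:3, 5:1, 6:1, 7:3, 8:1, 9:1, 10:2
Odd-degree vertices: 0, 2, 4, 5, 6, 7, 8, 9 (8 total).
With 8 odd-degree vertices (more than two), no single trail can use every edge.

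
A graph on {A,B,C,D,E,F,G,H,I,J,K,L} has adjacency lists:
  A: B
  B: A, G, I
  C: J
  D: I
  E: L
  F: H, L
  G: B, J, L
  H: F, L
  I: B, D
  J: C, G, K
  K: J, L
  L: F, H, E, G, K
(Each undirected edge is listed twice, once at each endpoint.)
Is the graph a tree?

No

|V| = 12, |E| = 13.
Connected but with 13 > 11 edges, so it has a cycle and is not a tree.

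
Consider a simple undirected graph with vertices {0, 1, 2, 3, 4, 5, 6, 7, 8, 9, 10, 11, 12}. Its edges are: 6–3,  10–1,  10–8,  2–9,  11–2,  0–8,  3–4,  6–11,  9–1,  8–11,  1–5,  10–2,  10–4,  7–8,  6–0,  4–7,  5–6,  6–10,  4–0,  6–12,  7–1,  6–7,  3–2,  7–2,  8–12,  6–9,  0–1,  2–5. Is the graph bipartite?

Color {1, 2, 4, 6, 8} black and {0, 3, 5, 7, 9, 10, 11, 12} white. No edge joins two same-colored vertices, so the graph is bipartite.

Yes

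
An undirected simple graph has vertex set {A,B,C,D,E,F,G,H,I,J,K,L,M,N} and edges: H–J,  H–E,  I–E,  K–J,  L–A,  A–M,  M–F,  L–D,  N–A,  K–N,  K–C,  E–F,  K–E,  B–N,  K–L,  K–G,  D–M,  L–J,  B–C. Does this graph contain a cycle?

|V| = 14, |E| = 19, number of components = 1.
Since 19 > 14 - 1, a cycle must exist; for instance L-K-E-F-M-D-L.

Yes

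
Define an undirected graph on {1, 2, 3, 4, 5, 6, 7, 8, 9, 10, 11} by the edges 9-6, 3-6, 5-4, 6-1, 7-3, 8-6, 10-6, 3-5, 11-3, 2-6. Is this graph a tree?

|V| = 11, |E| = 10.
Connected and |E| = |V| - 1, which characterizes a tree.

Yes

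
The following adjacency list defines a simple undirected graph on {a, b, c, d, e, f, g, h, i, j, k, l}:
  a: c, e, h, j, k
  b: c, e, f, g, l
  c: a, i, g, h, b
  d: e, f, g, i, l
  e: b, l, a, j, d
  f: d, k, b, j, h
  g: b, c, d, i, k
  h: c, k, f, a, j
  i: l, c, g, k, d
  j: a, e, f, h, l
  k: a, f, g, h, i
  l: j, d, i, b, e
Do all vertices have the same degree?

Yes

Degrees: a:5, b:5, c:5, d:5, e:5, f:5, g:5, h:5, i:5, j:5, k:5, l:5
All degrees equal 5; the graph is regular.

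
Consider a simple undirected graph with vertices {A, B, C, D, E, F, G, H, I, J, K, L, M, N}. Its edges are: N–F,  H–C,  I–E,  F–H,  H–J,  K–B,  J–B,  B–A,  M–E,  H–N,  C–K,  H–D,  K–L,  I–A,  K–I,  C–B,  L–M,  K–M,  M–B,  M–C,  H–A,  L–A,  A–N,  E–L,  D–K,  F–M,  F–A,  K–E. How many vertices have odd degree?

4

Degrees: A:6, B:5, C:4, D:2, E:4, F:4, G:0, H:6, I:3, J:2, K:7, L:4, M:6, N:3
Odd-degree vertices: B, I, K, N.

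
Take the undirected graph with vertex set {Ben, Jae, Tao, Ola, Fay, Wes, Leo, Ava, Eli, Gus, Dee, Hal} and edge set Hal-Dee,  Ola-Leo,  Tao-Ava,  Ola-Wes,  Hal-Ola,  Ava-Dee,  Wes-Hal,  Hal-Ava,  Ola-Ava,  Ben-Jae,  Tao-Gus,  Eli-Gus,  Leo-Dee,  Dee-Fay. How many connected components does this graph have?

2

Component: {Ben, Jae}
Component: {Tao, Ola, Fay, Wes, Leo, Ava, Eli, Gus, Dee, Hal}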